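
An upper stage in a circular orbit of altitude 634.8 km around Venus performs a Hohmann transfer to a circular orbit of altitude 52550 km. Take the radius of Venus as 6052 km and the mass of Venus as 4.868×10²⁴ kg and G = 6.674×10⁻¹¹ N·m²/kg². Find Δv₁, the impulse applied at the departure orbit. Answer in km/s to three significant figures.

μ = GM = 6.674×10⁻¹¹ × 4.868×10²⁴ = 3.249×10¹⁴ m³/s².
r₁ = 6052 + 634.8 = 6686.8 km = 6.6868×10⁶ m.
r₂ = 6052 + 52550 = 58602 km = 5.8602×10⁷ m.
Transfer ellipse a_t = (r₁ + r₂)/2 = 3.264×10⁷ m.
At r₁: circular v_c1 = √(μ/r₁) = 6970 m/s; transfer-periapsis v_p = √[μ(2/r₁ − 1/a_t)] = 9339 m/s.
Δv₁ = v_p − v_c1 = 2369 m/s.
= 2.369 km/s.

Δv ≈ 2.37 km/s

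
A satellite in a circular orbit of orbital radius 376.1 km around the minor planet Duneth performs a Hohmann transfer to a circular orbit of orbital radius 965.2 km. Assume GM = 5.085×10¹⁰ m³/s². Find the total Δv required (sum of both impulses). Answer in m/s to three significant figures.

Δv_total ≈ 131 m/s

r₁ = 376.1 km = 3.761×10⁵ m.
r₂ = 965.2 km = 9.652×10⁵ m.
Transfer ellipse a_t = (r₁ + r₂)/2 = 6.706×10⁵ m.
At r₁: circular v_c1 = √(μ/r₁) = 367.7 m/s; transfer-periapsis v_p = √[μ(2/r₁ − 1/a_t)] = 441.1 m/s.
Δv₁ = v_p − v_c1 = 73.42 m/s.
At r₂: circular v_c2 = √(μ/r₂) = 229.5 m/s; transfer-apoapsis v_a = √[μ(2/r₂ − 1/a_t)] = 171.9 m/s.
Δv₂ = v_c2 − v_a = 57.64 m/s.
Total Δv = Δv₁ + Δv₂ = 131.1 m/s.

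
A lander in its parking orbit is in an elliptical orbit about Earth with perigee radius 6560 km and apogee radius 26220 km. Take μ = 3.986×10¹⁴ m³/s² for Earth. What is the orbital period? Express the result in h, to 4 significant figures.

T ≈ 5.801 h

Semi-major axis a = (r_p + r_a)/2 = (6560.0 + 26220)/2 = 16390 km = 1.639×10⁷ m.
By Kepler's third law T = 2π√(a³/μ) = 2π × 3.324×10³ = 2.088×10⁴ s.
= 5.801 h.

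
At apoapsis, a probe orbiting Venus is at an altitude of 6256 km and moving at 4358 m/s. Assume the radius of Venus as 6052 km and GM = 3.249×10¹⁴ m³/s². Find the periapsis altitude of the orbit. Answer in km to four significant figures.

r_a = 6052 + 6256 = 12308 km = 1.231×10⁷ m.
Specific energy ε = v²/2 − μ/r = -1.690×10⁷ J/kg, so a = −μ/(2ε) = 9.612×10⁶ m.
The apsides satisfy r_p + r_a = 2a, so the periapsis radius is 2a − r_a = 6.915×10⁶ m = 6915.3 km.
Periapsis altitude = 6915.3 − 6052 = 863.28 km.

periapsis altitude ≈ 863.3 km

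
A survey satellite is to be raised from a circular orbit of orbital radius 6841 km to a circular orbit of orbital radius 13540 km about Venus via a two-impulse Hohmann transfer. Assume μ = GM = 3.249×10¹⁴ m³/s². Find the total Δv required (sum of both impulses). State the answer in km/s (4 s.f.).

Δv_total ≈ 1.937 km/s

r₁ = 6841 km = 6.841×10⁶ m.
r₂ = 13540 km = 1.354×10⁷ m.
Transfer ellipse a_t = (r₁ + r₂)/2 = 1.019×10⁷ m.
At r₁: circular v_c1 = √(μ/r₁) = 6892 m/s; transfer-periapsis v_p = √[μ(2/r₁ − 1/a_t)] = 7944 m/s.
Δv₁ = v_p − v_c1 = 1052 m/s.
At r₂: circular v_c2 = √(μ/r₂) = 4899 m/s; transfer-apoapsis v_a = √[μ(2/r₂ − 1/a_t)] = 4014 m/s.
Δv₂ = v_c2 − v_a = 885.0 m/s.
Total Δv = Δv₁ + Δv₂ = 1937 m/s = 1.937 km/s.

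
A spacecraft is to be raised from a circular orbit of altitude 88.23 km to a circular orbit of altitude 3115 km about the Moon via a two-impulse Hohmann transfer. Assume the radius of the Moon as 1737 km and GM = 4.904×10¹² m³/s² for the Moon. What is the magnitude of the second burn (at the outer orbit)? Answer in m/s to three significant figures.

Δv ≈ 262 m/s

r₁ = 1737 + 88.23 = 1825.2 km = 1.8252×10⁶ m.
r₂ = 1737 + 3115 = 4852.0 km = 4.8520×10⁶ m.
Transfer ellipse a_t = (r₁ + r₂)/2 = 3.339×10⁶ m.
At r₁: circular v_c1 = √(μ/r₁) = 1639 m/s; transfer-perilune v_p = √[μ(2/r₁ − 1/a_t)] = 1976 m/s.
At r₂: circular v_c2 = √(μ/r₂) = 1005 m/s; transfer-apolune v_a = √[μ(2/r₂ − 1/a_t)] = 743.3 m/s.
Δv₂ = v_c2 − v_a = 262.0 m/s.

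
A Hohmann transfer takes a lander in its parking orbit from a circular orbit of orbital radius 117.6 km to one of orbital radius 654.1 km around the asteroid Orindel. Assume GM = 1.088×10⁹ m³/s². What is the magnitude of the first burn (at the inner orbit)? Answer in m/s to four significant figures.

Δv ≈ 29.05 m/s

r₁ = 117.6 km = 1.176×10⁵ m.
r₂ = 654.1 km = 6.541×10⁵ m.
Transfer ellipse a_t = (r₁ + r₂)/2 = 3.858×10⁵ m.
At r₁: circular v_c1 = √(μ/r₁) = 96.19 m/s; transfer-periapsis v_p = √[μ(2/r₁ − 1/a_t)] = 125.2 m/s.
Δv₁ = v_p − v_c1 = 29.05 m/s.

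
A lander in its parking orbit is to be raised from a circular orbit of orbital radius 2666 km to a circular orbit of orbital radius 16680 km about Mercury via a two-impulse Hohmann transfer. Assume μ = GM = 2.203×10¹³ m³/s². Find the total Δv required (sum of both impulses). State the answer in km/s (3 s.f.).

r₁ = 2666 km = 2.666×10⁶ m.
r₂ = 16680 km = 1.668×10⁷ m.
Transfer ellipse a_t = (r₁ + r₂)/2 = 9.673×10⁶ m.
At r₁: circular v_c1 = √(μ/r₁) = 2875 m/s; transfer-periherm v_p = √[μ(2/r₁ − 1/a_t)] = 3775 m/s.
Δv₁ = v_p − v_c1 = 900.2 m/s.
At r₂: circular v_c2 = √(μ/r₂) = 1149 m/s; transfer-apoherm v_a = √[μ(2/r₂ − 1/a_t)] = 603.3 m/s.
Δv₂ = v_c2 − v_a = 545.9 m/s.
Total Δv = Δv₁ + Δv₂ = 1446 m/s = 1.446 km/s.

Δv_total ≈ 1.45 km/s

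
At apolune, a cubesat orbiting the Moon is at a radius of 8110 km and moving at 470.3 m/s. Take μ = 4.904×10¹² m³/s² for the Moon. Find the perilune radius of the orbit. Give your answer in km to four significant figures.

r_a = 8.110×10⁶ m.
Specific energy ε = v²/2 − μ/r = -4.941×10⁵ J/kg, so a = −μ/(2ε) = 4.963×10⁶ m.
The apsides satisfy r_p + r_a = 2a, so the perilune radius is 2a − r_a = 1.815×10⁶ m = 1815.2 km.

perilune radius ≈ 1815 km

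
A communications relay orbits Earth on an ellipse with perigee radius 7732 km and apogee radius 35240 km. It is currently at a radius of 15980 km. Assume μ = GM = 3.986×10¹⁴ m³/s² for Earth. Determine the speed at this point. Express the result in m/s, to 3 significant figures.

v ≈ 5600 m/s

Semi-major axis a = (r_p + r_a)/2 = 21486 km = 2.149×10⁷ m.
Vis-viva: v² = μ(2/r − 1/a) = 3.986×10¹⁴ × (1.252×10⁻⁷ − 4.654×10⁻⁸) = 3.134×10⁷ m²/s².
v = 5598 m/s.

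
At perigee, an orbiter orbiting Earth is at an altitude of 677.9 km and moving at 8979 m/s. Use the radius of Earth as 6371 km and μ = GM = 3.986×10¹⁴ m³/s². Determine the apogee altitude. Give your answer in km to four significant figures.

apogee altitude ≈ 11130 km

r_p = 6371 + 677.9 = 7048.9 km = 7.049×10⁶ m.
Specific energy ε = v²/2 − μ/r = -1.624×10⁷ J/kg, so a = −μ/(2ε) = 1.227×10⁷ m.
The apsides satisfy r_p + r_a = 2a, so the apogee radius is 2a − r_p = 1.750×10⁷ m = 17501 km.
Apogee altitude = 17501 − 6371 = 11130 km.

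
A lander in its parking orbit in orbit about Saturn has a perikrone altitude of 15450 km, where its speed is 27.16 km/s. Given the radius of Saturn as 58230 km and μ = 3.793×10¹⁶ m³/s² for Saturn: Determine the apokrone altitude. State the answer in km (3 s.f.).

r_p = 58230 + 15450 = 73680 km = 7.368×10⁷ m.
Specific energy ε = v²/2 − μ/r = -1.460×10⁸ J/kg, so a = −μ/(2ε) = 1.299×10⁸ m.
The apsides satisfy r_p + r_a = 2a, so the apokrone radius is 2a − r_p = 1.862×10⁸ m = 1.8618×10⁵ km.
Apokrone altitude = 1.8618×10⁵ − 58230 = 1.2795×10⁵ km.

apokrone altitude ≈ 1.28×10⁵ km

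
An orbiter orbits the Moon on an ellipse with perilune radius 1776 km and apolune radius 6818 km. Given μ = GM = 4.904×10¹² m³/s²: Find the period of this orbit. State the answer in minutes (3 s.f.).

Semi-major axis a = (r_p + r_a)/2 = (1776.0 + 6818.0)/2 = 4297.0 km = 4.297×10⁶ m.
By Kepler's third law T = 2π√(a³/μ) = 2π × 4.022×10³ = 2.527×10⁴ s.
= 421.2 minutes.

T ≈ 421 minutes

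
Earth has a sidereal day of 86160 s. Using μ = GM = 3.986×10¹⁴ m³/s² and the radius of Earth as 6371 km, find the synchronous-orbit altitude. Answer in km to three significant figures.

A synchronous orbit has period T, so by Kepler's third law a = (μT²/4π²)^(1/3).
μT²/4π² = 3.986×10¹⁴ × (8.616×10⁴)² / 39.48 = 7.495×10²² m³.
a = 4.216×10⁷ m = 42163 km.
Altitude h = a − R = 42163 − 6371 = 35792 km.

h_sync ≈ 35800 km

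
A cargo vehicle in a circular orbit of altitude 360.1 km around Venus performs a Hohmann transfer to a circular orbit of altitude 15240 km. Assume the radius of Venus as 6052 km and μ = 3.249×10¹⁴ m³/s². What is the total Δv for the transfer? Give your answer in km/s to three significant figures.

r₁ = 6052 + 360.1 = 6412.1 km = 6.4121×10⁶ m.
r₂ = 6052 + 15240 = 21292 km = 2.1292×10⁷ m.
Transfer ellipse a_t = (r₁ + r₂)/2 = 1.385×10⁷ m.
At r₁: circular v_c1 = √(μ/r₁) = 7118 m/s; transfer-periapsis v_p = √[μ(2/r₁ − 1/a_t)] = 8825 m/s.
Δv₁ = v_p − v_c1 = 1707 m/s.
At r₂: circular v_c2 = √(μ/r₂) = 3906 m/s; transfer-apoapsis v_a = √[μ(2/r₂ − 1/a_t)] = 2658 m/s.
Δv₂ = v_c2 − v_a = 1249 m/s.
Total Δv = Δv₁ + Δv₂ = 2956 m/s = 2.956 km/s.

Δv_total ≈ 2.96 km/s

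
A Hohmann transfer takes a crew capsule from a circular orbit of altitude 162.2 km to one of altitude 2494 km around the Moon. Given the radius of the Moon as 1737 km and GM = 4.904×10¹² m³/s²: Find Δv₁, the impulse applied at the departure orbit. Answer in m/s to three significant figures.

Δv ≈ 281 m/s

r₁ = 1737 + 162.2 = 1899.2 km = 1.8992×10⁶ m.
r₂ = 1737 + 2494 = 4231.0 km = 4.2310×10⁶ m.
Transfer ellipse a_t = (r₁ + r₂)/2 = 3.065×10⁶ m.
At r₁: circular v_c1 = √(μ/r₁) = 1607 m/s; transfer-perilune v_p = √[μ(2/r₁ − 1/a_t)] = 1888 m/s.
Δv₁ = v_p − v_c1 = 281.0 m/s.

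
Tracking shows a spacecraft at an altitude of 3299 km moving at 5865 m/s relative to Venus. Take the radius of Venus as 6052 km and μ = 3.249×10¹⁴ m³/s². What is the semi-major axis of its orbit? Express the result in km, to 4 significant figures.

a ≈ 9259 km

r = 6052 + 3299 = 9351.0 km = 9.351×10⁶ m.
Specific orbital energy ε = v²/2 − μ/r = (5865)²/2 − 3.249×10¹⁴/9.351×10⁶ = -1.755×10⁷ J/kg.
Since ε = −μ/(2a), a = −μ/(2ε) = 9.259×10⁶ m = 9258.6 km.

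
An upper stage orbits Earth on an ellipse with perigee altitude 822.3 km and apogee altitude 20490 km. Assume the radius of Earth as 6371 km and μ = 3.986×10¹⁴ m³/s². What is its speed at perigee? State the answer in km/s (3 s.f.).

v ≈ 9.35 km/s

r_p = 6371 + 822.3 = 7193.3 km = 7.1933×10⁶ m.
r_a = 6371 + 20490 = 26861 km = 2.6861×10⁷ m.
Semi-major axis a = (r_p + r_a)/2 = 17027 km = 1.703×10⁷ m.
Vis-viva: v² = μ(2/r − 1/a) = 3.986×10¹⁴ × (2.780×10⁻⁷ − 5.873×10⁻⁸) = 8.742×10⁷ m²/s².
v = 9350 m/s = 9.350 km/s.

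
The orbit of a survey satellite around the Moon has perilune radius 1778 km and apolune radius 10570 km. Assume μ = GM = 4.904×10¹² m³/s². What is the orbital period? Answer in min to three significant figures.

T ≈ 725 min

Semi-major axis a = (r_p + r_a)/2 = (1778.0 + 10570)/2 = 6174.0 km = 6.174×10⁶ m.
By Kepler's third law T = 2π√(a³/μ) = 2π × 6.927×10³ = 4.353×10⁴ s.
= 725.4 min.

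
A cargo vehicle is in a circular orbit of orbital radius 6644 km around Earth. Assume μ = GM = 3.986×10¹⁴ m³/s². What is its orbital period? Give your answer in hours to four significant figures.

T ≈ 1.497 hours

r = 6644 km = 6.644×10⁶ m.
Kepler's third law: T = 2π√(r³/μ) = 2π√((6.644×10⁶)³ / 3.986×10¹⁴).
r³/μ = 7.358×10⁵ s², so T = 2π × 8.578×10² = 5.390×10³ s.
Converting: 5.390×10³ s ÷ 3600 = 1.497 hours.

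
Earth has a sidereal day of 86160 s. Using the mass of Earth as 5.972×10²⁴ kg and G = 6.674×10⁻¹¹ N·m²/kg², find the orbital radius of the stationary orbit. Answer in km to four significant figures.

μ = GM = 6.674×10⁻¹¹ × 5.972×10²⁴ = 3.986×10¹⁴ m³/s².
A synchronous orbit has period T, so by Kepler's third law a = (μT²/4π²)^(1/3).
μT²/4π² = 3.986×10¹⁴ × (8.616×10⁴)² / 39.48 = 7.495×10²² m³.
a = 4.216×10⁷ m = 42162 km.

r_sync ≈ 42160 km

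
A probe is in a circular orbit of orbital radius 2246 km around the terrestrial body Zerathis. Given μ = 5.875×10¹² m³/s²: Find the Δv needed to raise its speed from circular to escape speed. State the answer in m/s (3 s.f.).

Δv ≈ 670 m/s

r = 2246 km = 2.246×10⁶ m.
Circular speed v_c = √(μ/r) = 1617 m/s.
Escape speed v_esc = √(2μ/r) = √2 × v_c = 2287 m/s.
Δv = v_esc − v_c = 669.9 m/s.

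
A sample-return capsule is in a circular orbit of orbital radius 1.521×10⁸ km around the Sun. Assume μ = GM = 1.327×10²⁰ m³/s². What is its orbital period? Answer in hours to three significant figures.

r = 1.521×10⁸ km = 1.521×10¹¹ m.
Kepler's third law: T = 2π√(r³/μ) = 2π√((1.521×10¹¹)³ / 1.327×10²⁰).
r³/μ = 2.652×10¹³ s², so T = 2π × 5.149×10⁶ = 3.235×10⁷ s.
Converting: 3.235×10⁷ s ÷ 3600 = 8987 hours.

T ≈ 8990 hours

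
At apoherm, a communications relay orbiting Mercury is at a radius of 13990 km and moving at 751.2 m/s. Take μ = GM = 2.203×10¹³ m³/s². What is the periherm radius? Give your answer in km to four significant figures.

r_a = 1.399×10⁷ m.
Specific energy ε = v²/2 − μ/r = -1.293×10⁶ J/kg, so a = −μ/(2ε) = 8.522×10⁶ m.
The apsides satisfy r_p + r_a = 2a, so the periherm radius is 2a − r_a = 3.054×10⁶ m = 3053.9 km.

periherm radius ≈ 3054 km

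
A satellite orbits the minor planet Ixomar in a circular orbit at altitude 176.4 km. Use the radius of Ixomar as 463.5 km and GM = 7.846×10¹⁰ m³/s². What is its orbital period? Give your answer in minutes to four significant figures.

r = 463.5 + 176.4 = 639.90 km = 6.3990×10⁵ m.
Kepler's third law: T = 2π√(r³/μ) = 2π√((6.399×10⁵)³ / 7.846×10¹⁰).
r³/μ = 3.340×10⁶ s², so T = 2π × 1.827×10³ = 1.148×10⁴ s.
Converting: 1.148×10⁴ s ÷ 60.00 = 191.4 minutes.

T ≈ 191.4 minutes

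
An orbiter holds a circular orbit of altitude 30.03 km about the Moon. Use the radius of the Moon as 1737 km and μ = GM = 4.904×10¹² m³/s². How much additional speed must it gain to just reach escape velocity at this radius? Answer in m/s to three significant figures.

Δv ≈ 690 m/s

r = 1737 + 30.03 = 1767.0 km = 1.7670×10⁶ m.
Circular speed v_c = √(μ/r) = 1666 m/s.
Escape speed v_esc = √(2μ/r) = √2 × v_c = 2356 m/s.
Δv = v_esc − v_c = 690.0 m/s.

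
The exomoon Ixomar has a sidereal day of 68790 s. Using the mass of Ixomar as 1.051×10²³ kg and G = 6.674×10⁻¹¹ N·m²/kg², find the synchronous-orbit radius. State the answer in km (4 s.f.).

μ = GM = 6.674×10⁻¹¹ × 1.051×10²³ = 7.014×10¹² m³/s².
A synchronous orbit has period T, so by Kepler's third law a = (μT²/4π²)^(1/3).
μT²/4π² = 7.014×10¹² × (6.879×10⁴)² / 39.48 = 8.408×10²⁰ m³.
a = 9.438×10⁶ m = 9438.3 km.

r_sync ≈ 9438 km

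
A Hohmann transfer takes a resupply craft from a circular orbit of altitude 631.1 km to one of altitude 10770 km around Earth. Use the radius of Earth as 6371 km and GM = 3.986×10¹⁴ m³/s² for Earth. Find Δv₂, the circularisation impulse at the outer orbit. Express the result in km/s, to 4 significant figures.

Δv ≈ 1.150 km/s

r₁ = 6371 + 631.1 = 7002.1 km = 7.0021×10⁶ m.
r₂ = 6371 + 10770 = 17141 km = 1.7141×10⁷ m.
Transfer ellipse a_t = (r₁ + r₂)/2 = 1.207×10⁷ m.
At r₁: circular v_c1 = √(μ/r₁) = 7545 m/s; transfer-perigee v_p = √[μ(2/r₁ − 1/a_t)] = 8991 m/s.
At r₂: circular v_c2 = √(μ/r₂) = 4822 m/s; transfer-apogee v_a = √[μ(2/r₂ − 1/a_t)] = 3673 m/s.
Δv₂ = v_c2 − v_a = 1150 m/s.
= 1.150 km/s.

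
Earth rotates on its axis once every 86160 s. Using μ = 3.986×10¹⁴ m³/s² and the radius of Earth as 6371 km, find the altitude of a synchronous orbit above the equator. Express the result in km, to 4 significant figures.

h_sync ≈ 35790 km

A synchronous orbit has period T, so by Kepler's third law a = (μT²/4π²)^(1/3).
μT²/4π² = 3.986×10¹⁴ × (8.616×10⁴)² / 39.48 = 7.495×10²² m³.
a = 4.216×10⁷ m = 42163 km.
Altitude h = a − R = 42163 − 6371 = 35792 km.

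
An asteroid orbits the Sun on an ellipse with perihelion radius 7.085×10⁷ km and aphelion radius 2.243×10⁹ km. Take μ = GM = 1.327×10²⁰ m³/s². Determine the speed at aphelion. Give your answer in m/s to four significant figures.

v ≈ 1903 m/s

Semi-major axis a = (r_p + r_a)/2 = 1.1569×10⁹ km = 1.157×10¹² m.
Vis-viva: v² = μ(2/r − 1/a) = 1.327×10²⁰ × (8.917×10⁻¹³ − 8.644×10⁻¹³) = 3.623×10⁶ m²/s².
v = 1903 m/s.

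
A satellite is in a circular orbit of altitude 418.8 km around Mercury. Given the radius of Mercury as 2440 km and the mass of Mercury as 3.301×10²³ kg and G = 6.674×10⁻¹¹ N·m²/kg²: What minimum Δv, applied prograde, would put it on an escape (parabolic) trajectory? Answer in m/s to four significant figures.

μ = GM = 6.674×10⁻¹¹ × 3.301×10²³ = 2.203×10¹³ m³/s².
r = 2440 + 418.8 = 2858.8 km = 2.8588×10⁶ m.
Circular speed v_c = √(μ/r) = 2776 m/s.
Escape speed v_esc = √(2μ/r) = √2 × v_c = 3926 m/s.
Δv = v_esc − v_c = 1150 m/s.

Δv ≈ 1150 m/s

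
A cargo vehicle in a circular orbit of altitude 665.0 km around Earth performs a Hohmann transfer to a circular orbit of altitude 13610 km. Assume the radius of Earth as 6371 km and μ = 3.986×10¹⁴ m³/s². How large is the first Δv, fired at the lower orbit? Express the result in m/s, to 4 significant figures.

r₁ = 6371 + 665.0 = 7036.0 km = 7.0360×10⁶ m.
r₂ = 6371 + 13610 = 19981 km = 1.9981×10⁷ m.
Transfer ellipse a_t = (r₁ + r₂)/2 = 1.351×10⁷ m.
At r₁: circular v_c1 = √(μ/r₁) = 7527 m/s; transfer-perigee v_p = √[μ(2/r₁ − 1/a_t)] = 9154 m/s.
Δv₁ = v_p − v_c1 = 1627 m/s.

Δv ≈ 1627 m/s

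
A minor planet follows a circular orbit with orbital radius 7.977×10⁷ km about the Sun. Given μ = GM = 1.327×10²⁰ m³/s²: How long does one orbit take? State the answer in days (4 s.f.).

r = 7.977×10⁷ km = 7.977×10¹⁰ m.
Kepler's third law: T = 2π√(r³/μ) = 2π√((7.977×10¹⁰)³ / 1.327×10²⁰).
r³/μ = 3.825×10¹² s², so T = 2π × 1.956×10⁶ = 1.229×10⁷ s.
Converting: 1.229×10⁷ s ÷ 86400 = 142.2 days.

T ≈ 142.2 days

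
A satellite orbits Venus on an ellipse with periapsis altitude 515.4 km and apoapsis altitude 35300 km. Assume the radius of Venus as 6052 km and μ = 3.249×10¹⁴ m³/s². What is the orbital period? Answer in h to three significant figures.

T ≈ 11.4 h

r_p = 6052 + 515.4 = 6567.4 km = 6.5674×10⁶ m.
r_a = 6052 + 35300 = 41352 km = 4.1352×10⁷ m.
Semi-major axis a = (r_p + r_a)/2 = (6567.4 + 41352)/2 = 23960 km = 2.396×10⁷ m.
By Kepler's third law T = 2π√(a³/μ) = 2π × 6.506×10³ = 4.088×10⁴ s.
= 11.36 h.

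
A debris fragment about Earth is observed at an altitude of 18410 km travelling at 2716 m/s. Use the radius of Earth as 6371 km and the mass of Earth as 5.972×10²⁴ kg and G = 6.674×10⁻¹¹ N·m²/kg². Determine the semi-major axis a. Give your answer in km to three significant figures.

a ≈ 16100 km

μ = GM = 6.674×10⁻¹¹ × 5.972×10²⁴ = 3.986×10¹⁴ m³/s².
r = 6371 + 18410 = 24781 km = 2.478×10⁷ m.
Specific orbital energy ε = v²/2 − μ/r = (2716)²/2 − 3.986×10¹⁴/2.478×10⁷ = -1.240×10⁷ J/kg.
Since ε = −μ/(2a), a = −μ/(2ε) = 1.608×10⁷ m = 16077 km.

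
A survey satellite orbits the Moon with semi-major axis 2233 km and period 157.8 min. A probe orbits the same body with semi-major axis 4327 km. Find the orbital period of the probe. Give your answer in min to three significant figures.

T₂ ≈ 426 min

Kepler's third law: T² ∝ a³, so T₂ = T₁ (a₂/a₁)^(3/2).
a₂/a₁ = 1.938, (a₂/a₁)^(3/2) = 2.697.
T₂ = 157.8 × 2.697 = 425.7 min.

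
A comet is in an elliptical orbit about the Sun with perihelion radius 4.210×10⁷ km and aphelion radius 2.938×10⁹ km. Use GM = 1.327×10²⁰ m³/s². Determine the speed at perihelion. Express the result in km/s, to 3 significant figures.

v ≈ 78.8 km/s

Semi-major axis a = (r_p + r_a)/2 = 1.4900×10⁹ km = 1.490×10¹² m.
Vis-viva: v² = μ(2/r − 1/a) = 1.327×10²⁰ × (4.751×10⁻¹¹ − 6.711×10⁻¹³) = 6.215×10⁹ m²/s².
v = 78840 m/s = 78.84 km/s.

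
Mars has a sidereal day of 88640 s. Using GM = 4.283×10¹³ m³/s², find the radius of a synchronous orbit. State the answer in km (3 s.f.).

A synchronous orbit has period T, so by Kepler's third law a = (μT²/4π²)^(1/3).
μT²/4π² = 4.283×10¹³ × (8.864×10⁴)² / 39.48 = 8.524×10²¹ m³.
a = 2.043×10⁷ m = 20428 km.

r_sync ≈ 20400 km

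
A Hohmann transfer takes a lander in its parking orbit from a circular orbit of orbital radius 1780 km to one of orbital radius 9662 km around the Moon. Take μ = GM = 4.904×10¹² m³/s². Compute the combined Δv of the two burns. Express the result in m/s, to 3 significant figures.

Δv_total ≈ 812 m/s

r₁ = 1780 km = 1.780×10⁶ m.
r₂ = 9662 km = 9.662×10⁶ m.
Transfer ellipse a_t = (r₁ + r₂)/2 = 5.721×10⁶ m.
At r₁: circular v_c1 = √(μ/r₁) = 1660 m/s; transfer-perilune v_p = √[μ(2/r₁ − 1/a_t)] = 2157 m/s.
Δv₁ = v_p − v_c1 = 497.2 m/s.
At r₂: circular v_c2 = √(μ/r₂) = 712.4 m/s; transfer-apolune v_a = √[μ(2/r₂ − 1/a_t)] = 397.4 m/s.
Δv₂ = v_c2 − v_a = 315.0 m/s.
Total Δv = Δv₁ + Δv₂ = 812.3 m/s.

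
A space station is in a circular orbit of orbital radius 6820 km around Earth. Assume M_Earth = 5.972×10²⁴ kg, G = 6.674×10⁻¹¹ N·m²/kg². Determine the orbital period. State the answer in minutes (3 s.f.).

μ = GM = 6.674×10⁻¹¹ × 5.972×10²⁴ = 3.986×10¹⁴ m³/s².
r = 6820 km = 6.820×10⁶ m.
Kepler's third law: T = 2π√(r³/μ) = 2π√((6.820×10⁶)³ / 3.986×10¹⁴).
r³/μ = 7.959×10⁵ s², so T = 2π × 8.921×10² = 5.605×10³ s.
Converting: 5.605×10³ s ÷ 60.00 = 93.42 minutes.

T ≈ 93.4 minutes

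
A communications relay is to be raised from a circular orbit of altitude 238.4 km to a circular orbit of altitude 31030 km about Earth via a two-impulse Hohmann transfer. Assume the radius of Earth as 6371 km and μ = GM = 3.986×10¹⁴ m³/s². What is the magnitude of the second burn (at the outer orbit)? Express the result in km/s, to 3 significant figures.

r₁ = 6371 + 238.4 = 6609.4 km = 6.6094×10⁶ m.
r₂ = 6371 + 31030 = 37401 km = 3.7401×10⁷ m.
Transfer ellipse a_t = (r₁ + r₂)/2 = 2.201×10⁷ m.
At r₁: circular v_c1 = √(μ/r₁) = 7766 m/s; transfer-perigee v_p = √[μ(2/r₁ − 1/a_t)] = 10120 m/s.
At r₂: circular v_c2 = √(μ/r₂) = 3265 m/s; transfer-apogee v_a = √[μ(2/r₂ − 1/a_t)] = 1789 m/s.
Δv₂ = v_c2 − v_a = 1475 m/s.
= 1.475 km/s.

Δv ≈ 1.48 km/s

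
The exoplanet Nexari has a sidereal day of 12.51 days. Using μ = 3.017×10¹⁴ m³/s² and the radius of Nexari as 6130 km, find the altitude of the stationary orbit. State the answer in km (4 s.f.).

h_sync ≈ 2.013×10⁵ km

T = 12.51 days = 1.081×10⁶ s.
A synchronous orbit has period T, so by Kepler's third law a = (μT²/4π²)^(1/3).
μT²/4π² = 3.017×10¹⁴ × (1.081×10⁶)² / 39.48 = 8.928×10²⁴ m³.
a = 2.075×10⁸ m = 2.0745×10⁵ km.
Altitude h = a − R = 2.0745×10⁵ − 6130 = 2.0132×10⁵ km.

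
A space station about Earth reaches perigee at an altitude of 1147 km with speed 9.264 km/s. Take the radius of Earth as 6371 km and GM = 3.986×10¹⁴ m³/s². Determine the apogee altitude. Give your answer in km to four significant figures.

r_p = 6371 + 1147 = 7518.0 km = 7.518×10⁶ m.
Specific energy ε = v²/2 − μ/r = -1.011×10⁷ J/kg, so a = −μ/(2ε) = 1.972×10⁷ m.
The apsides satisfy r_p + r_a = 2a, so the apogee radius is 2a − r_p = 3.191×10⁷ m = 31914 km.
Apogee altitude = 31914 − 6371 = 25543 km.

apogee altitude ≈ 25540 km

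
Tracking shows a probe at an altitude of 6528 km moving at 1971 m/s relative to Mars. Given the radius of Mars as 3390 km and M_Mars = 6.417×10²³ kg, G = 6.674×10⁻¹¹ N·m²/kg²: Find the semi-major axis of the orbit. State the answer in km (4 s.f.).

μ = GM = 6.674×10⁻¹¹ × 6.417×10²³ = 4.283×10¹³ m³/s².
r = 3390 + 6528 = 9918.0 km = 9.918×10⁶ m.
Specific orbital energy ε = v²/2 − μ/r = (1971)²/2 − 4.283×10¹³/9.918×10⁶ = -2.376×10⁶ J/kg.
Since ε = −μ/(2a), a = −μ/(2ε) = 9.014×10⁶ m = 9013.6 km.

a ≈ 9014 km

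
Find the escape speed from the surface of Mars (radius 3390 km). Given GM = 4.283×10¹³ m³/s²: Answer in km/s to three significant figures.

v_esc ≈ 5.03 km/s

r = R = 3.390×10⁶ m.
Escape speed v_esc = √(2μ/r) = √(2 × 4.283×10¹³ / 3.390×10⁶) = √(2.527×10⁷) = 5027 m/s.
= 5.027 km/s.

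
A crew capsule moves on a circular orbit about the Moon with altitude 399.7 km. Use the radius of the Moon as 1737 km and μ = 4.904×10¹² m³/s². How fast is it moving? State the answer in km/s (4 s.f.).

r = 1737 + 399.7 = 2136.7 km = 2.1367×10⁶ m.
For a circular orbit v = √(μ/r) = √(4.904×10¹² / 2.137×10⁶) = √(2.295×10⁶) = 1515 m/s.
That is 1.515 km/s.

v ≈ 1.515 km/s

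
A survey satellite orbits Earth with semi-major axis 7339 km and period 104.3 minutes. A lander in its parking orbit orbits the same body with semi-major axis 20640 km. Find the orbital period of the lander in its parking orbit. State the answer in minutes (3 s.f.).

Kepler's third law: T² ∝ a³, so T₂ = T₁ (a₂/a₁)^(3/2).
a₂/a₁ = 2.812, (a₂/a₁)^(3/2) = 4.716.
T₂ = 104.3 × 4.716 = 491.9 minutes.

T₂ ≈ 492 minutes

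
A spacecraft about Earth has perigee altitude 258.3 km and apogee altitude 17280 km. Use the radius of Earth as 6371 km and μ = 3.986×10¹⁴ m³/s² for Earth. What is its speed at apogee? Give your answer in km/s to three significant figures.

v ≈ 2.72 km/s

r_p = 6371 + 258.3 = 6629.3 km = 6.6293×10⁶ m.
r_a = 6371 + 17280 = 23651 km = 2.3651×10⁷ m.
Semi-major axis a = (r_p + r_a)/2 = 15140 km = 1.514×10⁷ m.
Vis-viva: v² = μ(2/r − 1/a) = 3.986×10¹⁴ × (8.456×10⁻⁸ − 6.605×10⁻⁸) = 7.379×10⁶ m²/s².
v = 2717 m/s = 2.717 km/s.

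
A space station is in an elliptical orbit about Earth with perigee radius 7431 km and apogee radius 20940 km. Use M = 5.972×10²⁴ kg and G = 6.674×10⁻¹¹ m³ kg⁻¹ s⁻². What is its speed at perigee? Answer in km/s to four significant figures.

μ = GM = 6.674×10⁻¹¹ × 5.972×10²⁴ = 3.986×10¹⁴ m³/s².
Semi-major axis a = (r_p + r_a)/2 = 14186 km = 1.419×10⁷ m.
Vis-viva: v² = μ(2/r − 1/a) = 3.986×10¹⁴ × (2.691×10⁻⁷ − 7.049×10⁻⁸) = 7.918×10⁷ m²/s².
v = 8898 m/s = 8.898 km/s.

v ≈ 8.898 km/s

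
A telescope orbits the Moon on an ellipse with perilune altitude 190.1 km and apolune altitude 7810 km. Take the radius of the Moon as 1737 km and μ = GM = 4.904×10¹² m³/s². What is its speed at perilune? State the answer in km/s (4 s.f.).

v ≈ 2.058 km/s

r_p = 1737 + 190.1 = 1927.1 km = 1.9271×10⁶ m.
r_a = 1737 + 7810 = 9547.0 km = 9.5470×10⁶ m.
Semi-major axis a = (r_p + r_a)/2 = 5737.1 km = 5.737×10⁶ m.
Vis-viva: v² = μ(2/r − 1/a) = 4.904×10¹² × (1.038×10⁻⁶ − 1.743×10⁻⁷) = 4.235×10⁶ m²/s².
v = 2058 m/s = 2.058 km/s.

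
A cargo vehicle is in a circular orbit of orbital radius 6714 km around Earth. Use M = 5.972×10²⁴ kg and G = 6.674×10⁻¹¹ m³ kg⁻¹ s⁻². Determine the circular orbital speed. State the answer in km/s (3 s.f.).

v ≈ 7.70 km/s

μ = GM = 6.674×10⁻¹¹ × 5.972×10²⁴ = 3.986×10¹⁴ m³/s².
r = 6714 km = 6.714×10⁶ m.
For a circular orbit v = √(μ/r) = √(3.986×10¹⁴ / 6.714×10⁶) = √(5.936×10⁷) = 7705 m/s.
That is 7.705 km/s.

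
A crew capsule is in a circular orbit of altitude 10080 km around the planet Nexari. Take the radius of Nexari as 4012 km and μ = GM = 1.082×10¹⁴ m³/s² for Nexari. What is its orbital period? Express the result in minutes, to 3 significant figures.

r = 4012 + 10080 = 14092 km = 1.4092×10⁷ m.
Kepler's third law: T = 2π√(r³/μ) = 2π√((1.409×10⁷)³ / 1.082×10¹⁴).
r³/μ = 2.586×10⁷ s², so T = 2π × 5.086×10³ = 3.195×10⁴ s.
Converting: 3.195×10⁴ s ÷ 60.00 = 532.6 minutes.

T ≈ 533 minutes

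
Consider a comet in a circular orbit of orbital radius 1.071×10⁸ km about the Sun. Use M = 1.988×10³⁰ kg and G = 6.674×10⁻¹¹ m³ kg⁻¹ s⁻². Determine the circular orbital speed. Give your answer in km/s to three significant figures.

μ = GM = 6.674×10⁻¹¹ × 1.988×10³⁰ = 1.327×10²⁰ m³/s².
r = 1.071×10⁸ km = 1.071×10¹¹ m.
For a circular orbit v = √(μ/r) = √(1.327×10²⁰ / 1.071×10¹¹) = √(1.239×10⁹) = 35200 m/s.
That is 35.20 km/s.

v ≈ 35.2 km/s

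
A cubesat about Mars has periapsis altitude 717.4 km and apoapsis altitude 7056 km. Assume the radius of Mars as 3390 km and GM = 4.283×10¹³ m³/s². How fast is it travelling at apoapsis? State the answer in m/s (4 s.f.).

r_p = 3390 + 717.4 = 4107.4 km = 4.1074×10⁶ m.
r_a = 3390 + 7056 = 10446 km = 1.0446×10⁷ m.
Semi-major axis a = (r_p + r_a)/2 = 7276.7 km = 7.277×10⁶ m.
Vis-viva: v² = μ(2/r − 1/a) = 4.283×10¹³ × (1.915×10⁻⁷ − 1.374×10⁻⁷) = 2.314×10⁶ m²/s².
v = 1521 m/s.

v ≈ 1521 m/s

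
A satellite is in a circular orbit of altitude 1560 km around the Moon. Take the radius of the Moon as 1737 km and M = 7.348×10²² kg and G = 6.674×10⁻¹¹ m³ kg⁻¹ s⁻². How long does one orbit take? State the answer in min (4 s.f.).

T ≈ 283.1 min

μ = GM = 6.674×10⁻¹¹ × 7.348×10²² = 4.904×10¹² m³/s².
r = 1737 + 1560 = 3297.0 km = 3.2970×10⁶ m.
Kepler's third law: T = 2π√(r³/μ) = 2π√((3.297×10⁶)³ / 4.904×10¹²).
r³/μ = 7.308×10⁶ s², so T = 2π × 2.703×10³ = 1.699×10⁴ s.
Converting: 1.699×10⁴ s ÷ 60.00 = 283.1 min.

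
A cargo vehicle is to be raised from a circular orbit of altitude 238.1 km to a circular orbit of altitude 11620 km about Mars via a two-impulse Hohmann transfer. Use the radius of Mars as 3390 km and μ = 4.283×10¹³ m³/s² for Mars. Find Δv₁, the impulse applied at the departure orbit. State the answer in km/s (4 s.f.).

r₁ = 3390 + 238.1 = 3628.1 km = 3.6281×10⁶ m.
r₂ = 3390 + 11620 = 15010 km = 1.5010×10⁷ m.
Transfer ellipse a_t = (r₁ + r₂)/2 = 9.319×10⁶ m.
At r₁: circular v_c1 = √(μ/r₁) = 3436 m/s; transfer-periapsis v_p = √[μ(2/r₁ − 1/a_t)] = 4361 m/s.
Δv₁ = v_p − v_c1 = 924.7 m/s.
= 0.9247 km/s.

Δv ≈ 0.9247 km/s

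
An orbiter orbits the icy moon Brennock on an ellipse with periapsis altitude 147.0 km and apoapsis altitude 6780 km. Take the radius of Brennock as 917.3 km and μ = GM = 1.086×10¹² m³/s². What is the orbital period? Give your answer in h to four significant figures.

T ≈ 15.36 h

r_p = 917.3 + 147.0 = 1064.3 km = 1.0643×10⁶ m.
r_a = 917.3 + 6780 = 7697.3 km = 7.6973×10⁶ m.
Semi-major axis a = (r_p + r_a)/2 = (1064.3 + 7697.3)/2 = 4380.8 km = 4.381×10⁶ m.
By Kepler's third law T = 2π√(a³/μ) = 2π × 8.799×10³ = 5.528×10⁴ s.
= 15.36 h.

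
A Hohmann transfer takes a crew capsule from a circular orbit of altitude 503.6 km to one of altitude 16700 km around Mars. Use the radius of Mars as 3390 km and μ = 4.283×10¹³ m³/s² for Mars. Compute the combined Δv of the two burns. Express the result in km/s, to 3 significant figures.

r₁ = 3390 + 503.6 = 3893.6 km = 3.8936×10⁶ m.
r₂ = 3390 + 16700 = 20090 km = 2.0090×10⁷ m.
Transfer ellipse a_t = (r₁ + r₂)/2 = 1.199×10⁷ m.
At r₁: circular v_c1 = √(μ/r₁) = 3317 m/s; transfer-periapsis v_p = √[μ(2/r₁ − 1/a_t)] = 4293 m/s.
Δv₁ = v_p − v_c1 = 976.2 m/s.
At r₂: circular v_c2 = √(μ/r₂) = 1460 m/s; transfer-apoapsis v_a = √[μ(2/r₂ − 1/a_t)] = 832.0 m/s.
Δv₂ = v_c2 − v_a = 628.1 m/s.
Total Δv = Δv₁ + Δv₂ = 1604 m/s = 1.604 km/s.

Δv_total ≈ 1.60 km/s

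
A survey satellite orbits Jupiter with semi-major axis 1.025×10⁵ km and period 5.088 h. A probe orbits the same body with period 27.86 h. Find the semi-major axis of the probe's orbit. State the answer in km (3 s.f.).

a₂ ≈ 3.18×10⁵ km

Kepler's third law: a³ ∝ T², so a₂ = a₁ (T₂/T₁)^(2/3).
T₂/T₁ = 5.476, (T₂/T₁)^(2/3) = 3.107.
a₂ = 1.025×10⁵ × 3.107 = 3.184×10⁵ km.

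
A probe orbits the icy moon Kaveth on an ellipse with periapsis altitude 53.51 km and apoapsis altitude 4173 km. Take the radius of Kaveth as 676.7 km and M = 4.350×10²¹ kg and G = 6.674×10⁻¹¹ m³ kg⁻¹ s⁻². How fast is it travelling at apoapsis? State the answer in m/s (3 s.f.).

v ≈ 125 m/s

μ = GM = 6.674×10⁻¹¹ × 4.350×10²¹ = 2.903×10¹¹ m³/s².
r_p = 676.7 + 53.51 = 730.21 km = 7.3021×10⁵ m.
r_a = 676.7 + 4173 = 4849.7 km = 4.8497×10⁶ m.
Semi-major axis a = (r_p + r_a)/2 = 2790.0 km = 2.790×10⁶ m.
Vis-viva: v² = μ(2/r − 1/a) = 2.903×10¹¹ × (4.124×10⁻⁷ − 3.584×10⁻⁷) = 1.567×10⁴ m²/s².
v = 125.2 m/s.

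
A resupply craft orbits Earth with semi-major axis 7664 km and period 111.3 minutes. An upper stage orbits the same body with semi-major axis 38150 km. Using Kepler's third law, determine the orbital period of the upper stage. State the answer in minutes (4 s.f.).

Kepler's third law: T² ∝ a³, so T₂ = T₁ (a₂/a₁)^(3/2).
a₂/a₁ = 4.978, (a₂/a₁)^(3/2) = 11.11.
T₂ = 111.3 × 11.11 = 1236 minutes.

T₂ ≈ 1236 minutes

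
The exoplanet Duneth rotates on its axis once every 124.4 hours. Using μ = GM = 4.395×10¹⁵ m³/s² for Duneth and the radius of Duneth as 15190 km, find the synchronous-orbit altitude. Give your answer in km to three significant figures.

h_sync ≈ 2.66×10⁵ km

T = 124.4 hours = 4.478×10⁵ s.
A synchronous orbit has period T, so by Kepler's third law a = (μT²/4π²)^(1/3).
μT²/4π² = 4.395×10¹⁵ × (4.478×10⁵)² / 39.48 = 2.233×10²⁵ m³.
a = 2.816×10⁸ m = 2.8159×10⁵ km.
Altitude h = a − R = 2.8159×10⁵ − 15190 = 2.6640×10⁵ km.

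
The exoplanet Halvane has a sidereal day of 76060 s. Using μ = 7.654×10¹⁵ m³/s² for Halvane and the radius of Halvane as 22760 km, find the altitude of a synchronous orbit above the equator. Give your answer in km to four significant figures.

A synchronous orbit has period T, so by Kepler's third law a = (μT²/4π²)^(1/3).
μT²/4π² = 7.654×10¹⁵ × (7.606×10⁴)² / 39.48 = 1.122×10²⁴ m³.
a = 1.039×10⁸ m = 1.0390×10⁵ km.
Altitude h = a − R = 1.0390×10⁵ − 22760 = 81140 km.

h_sync ≈ 81140 km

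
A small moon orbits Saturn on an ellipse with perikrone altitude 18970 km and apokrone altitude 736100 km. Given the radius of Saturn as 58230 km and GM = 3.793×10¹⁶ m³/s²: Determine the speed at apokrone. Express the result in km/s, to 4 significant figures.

v ≈ 2.909 km/s

r_p = 58230 + 18970 = 77200 km = 7.7200×10⁷ m.
r_a = 58230 + 736100 = 794330 km = 7.9433×10⁸ m.
Semi-major axis a = (r_p + r_a)/2 = 4.3576×10⁵ km = 4.358×10⁸ m.
Vis-viva: v² = μ(2/r − 1/a) = 3.793×10¹⁶ × (2.518×10⁻⁹ − 2.295×10⁻⁹) = 8.460×10⁶ m²/s².
v = 2909 m/s = 2.909 km/s.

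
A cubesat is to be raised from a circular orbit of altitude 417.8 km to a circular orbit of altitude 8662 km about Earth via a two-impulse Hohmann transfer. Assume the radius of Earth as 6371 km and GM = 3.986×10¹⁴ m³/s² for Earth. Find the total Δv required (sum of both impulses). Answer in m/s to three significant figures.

Δv_total ≈ 2420 m/s

r₁ = 6371 + 417.8 = 6788.8 km = 6.7888×10⁶ m.
r₂ = 6371 + 8662 = 15033 km = 1.5033×10⁷ m.
Transfer ellipse a_t = (r₁ + r₂)/2 = 1.091×10⁷ m.
At r₁: circular v_c1 = √(μ/r₁) = 7663 m/s; transfer-perigee v_p = √[μ(2/r₁ − 1/a_t)] = 8994 m/s.
Δv₁ = v_p − v_c1 = 1332 m/s.
At r₂: circular v_c2 = √(μ/r₂) = 5149 m/s; transfer-apogee v_a = √[μ(2/r₂ − 1/a_t)] = 4062 m/s.
Δv₂ = v_c2 − v_a = 1088 m/s.
Total Δv = Δv₁ + Δv₂ = 2419 m/s.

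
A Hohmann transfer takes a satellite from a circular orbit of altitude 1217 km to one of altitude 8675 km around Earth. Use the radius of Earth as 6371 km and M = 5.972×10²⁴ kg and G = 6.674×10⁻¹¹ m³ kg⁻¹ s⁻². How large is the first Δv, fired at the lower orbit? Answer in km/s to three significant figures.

Δv ≈ 1.11 km/s

μ = GM = 6.674×10⁻¹¹ × 5.972×10²⁴ = 3.986×10¹⁴ m³/s².
r₁ = 6371 + 1217 = 7588.0 km = 7.5880×10⁶ m.
r₂ = 6371 + 8675 = 15046 km = 1.5046×10⁷ m.
Transfer ellipse a_t = (r₁ + r₂)/2 = 1.132×10⁷ m.
At r₁: circular v_c1 = √(μ/r₁) = 7248 m/s; transfer-perigee v_p = √[μ(2/r₁ − 1/a_t)] = 8357 m/s.
Δv₁ = v_p − v_c1 = 1109 m/s.
= 1.109 km/s.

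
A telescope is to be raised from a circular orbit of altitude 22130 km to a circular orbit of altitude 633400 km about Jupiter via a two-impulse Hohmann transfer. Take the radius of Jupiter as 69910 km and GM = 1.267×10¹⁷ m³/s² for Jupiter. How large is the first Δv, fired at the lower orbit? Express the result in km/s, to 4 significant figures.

r₁ = 69910 + 22130 = 92040 km = 9.2040×10⁷ m.
r₂ = 69910 + 633400 = 703310 km = 7.0331×10⁸ m.
Transfer ellipse a_t = (r₁ + r₂)/2 = 3.977×10⁸ m.
At r₁: circular v_c1 = √(μ/r₁) = 37100 m/s; transfer-perijove v_p = √[μ(2/r₁ − 1/a_t)] = 49340 m/s.
Δv₁ = v_p − v_c1 = 12240 m/s.
= 12.24 km/s.

Δv ≈ 12.24 km/s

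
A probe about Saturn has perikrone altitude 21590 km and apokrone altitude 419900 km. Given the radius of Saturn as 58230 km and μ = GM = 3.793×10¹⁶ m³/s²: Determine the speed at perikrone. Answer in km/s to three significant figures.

r_p = 58230 + 21590 = 79820 km = 7.9820×10⁷ m.
r_a = 58230 + 419900 = 478130 km = 4.7813×10⁸ m.
Semi-major axis a = (r_p + r_a)/2 = 2.7898×10⁵ km = 2.790×10⁸ m.
Vis-viva: v² = μ(2/r − 1/a) = 3.793×10¹⁶ × (2.506×10⁻⁸ − 3.585×10⁻⁹) = 8.144×10⁸ m²/s².
v = 28540 m/s = 28.54 km/s.

v ≈ 28.5 km/s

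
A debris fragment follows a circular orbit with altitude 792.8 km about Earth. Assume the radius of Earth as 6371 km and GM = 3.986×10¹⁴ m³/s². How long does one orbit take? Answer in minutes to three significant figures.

T ≈ 101 minutes

r = 6371 + 792.8 = 7163.8 km = 7.1638×10⁶ m.
Kepler's third law: T = 2π√(r³/μ) = 2π√((7.164×10⁶)³ / 3.986×10¹⁴).
r³/μ = 9.223×10⁵ s², so T = 2π × 9.604×10² = 6.034×10³ s.
Converting: 6.034×10³ s ÷ 60.00 = 100.6 minutes.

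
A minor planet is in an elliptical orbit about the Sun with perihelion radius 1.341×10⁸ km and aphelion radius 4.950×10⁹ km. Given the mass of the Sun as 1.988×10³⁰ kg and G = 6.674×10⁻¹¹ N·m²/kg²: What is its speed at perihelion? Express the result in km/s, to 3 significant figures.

μ = GM = 6.674×10⁻¹¹ × 1.988×10³⁰ = 1.327×10²⁰ m³/s².
Semi-major axis a = (r_p + r_a)/2 = 2.5420×10⁹ km = 2.542×10¹² m.
Vis-viva: v² = μ(2/r − 1/a) = 1.327×10²⁰ × (1.491×10⁻¹¹ − 3.934×10⁻¹³) = 1.927×10⁹ m²/s².
v = 43890 m/s = 43.89 km/s.

v ≈ 43.9 km/s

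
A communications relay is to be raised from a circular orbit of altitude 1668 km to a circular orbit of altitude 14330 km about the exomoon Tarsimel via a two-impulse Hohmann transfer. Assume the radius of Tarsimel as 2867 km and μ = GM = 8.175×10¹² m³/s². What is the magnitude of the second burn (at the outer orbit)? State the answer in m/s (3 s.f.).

Δv ≈ 244 m/s

r₁ = 2867 + 1668 = 4535.0 km = 4.5350×10⁶ m.
r₂ = 2867 + 14330 = 17197 km = 1.7197×10⁷ m.
Transfer ellipse a_t = (r₁ + r₂)/2 = 1.087×10⁷ m.
At r₁: circular v_c1 = √(μ/r₁) = 1343 m/s; transfer-periapsis v_p = √[μ(2/r₁ − 1/a_t)] = 1689 m/s.
At r₂: circular v_c2 = √(μ/r₂) = 689.5 m/s; transfer-apoapsis v_a = √[μ(2/r₂ − 1/a_t)] = 445.4 m/s.
Δv₂ = v_c2 − v_a = 244.1 m/s.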